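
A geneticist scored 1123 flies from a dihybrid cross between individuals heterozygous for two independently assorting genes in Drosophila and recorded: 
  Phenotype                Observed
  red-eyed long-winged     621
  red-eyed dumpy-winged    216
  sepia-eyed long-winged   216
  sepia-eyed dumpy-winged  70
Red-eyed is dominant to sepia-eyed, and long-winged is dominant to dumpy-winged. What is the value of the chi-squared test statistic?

0.462

A dihybrid F₂ with independent assortment and complete dominance at both loci gives a 9:3:3:1 phenotypic ratio.
Expected counts for N = 1123 under a 9:3:3:1 ratio (total parts = 16):
  red-eyed long-winged: 1123 × 9/16 = 631.6875
  red-eyed dumpy-winged: 1123 × 3/16 = 210.5625
  sepia-eyed long-winged: 1123 × 3/16 = 210.5625
  sepia-eyed dumpy-winged: 1123 × 1/16 = 70.1875
χ² = Σ (O − E)² / E
  red-eyed long-winged: (621 − 631.6875)² / 631.6875 = 0.1808
  red-eyed dumpy-winged: (216 − 210.5625)² / 210.5625 = 0.1404
  sepia-eyed long-winged: (216 − 210.5625)² / 210.5625 = 0.1404
  sepia-eyed dumpy-winged: (70 − 70.1875)² / 70.1875 = 0.0005
χ² = 0.1808 + 0.1404 + 0.1404 + 0.0005 = 0.4621 ≈ 0.462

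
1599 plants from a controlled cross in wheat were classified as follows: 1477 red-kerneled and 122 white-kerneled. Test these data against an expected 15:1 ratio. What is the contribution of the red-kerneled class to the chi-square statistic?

0.325

The 15:1 ratio has 16 parts, so with N = 1599 the expected counts are:
  red-kerneled: 1599 × 15/16 = 1499.0625
  white-kerneled: 1599 × 1/16 = 99.9375
Contribution of red-kerneled: (1477 − 1499.0625)² / 1499.0625 = 0.3247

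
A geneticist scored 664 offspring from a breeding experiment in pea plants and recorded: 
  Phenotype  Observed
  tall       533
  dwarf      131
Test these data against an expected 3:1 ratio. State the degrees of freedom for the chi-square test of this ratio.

1

A goodness-of-fit test with 2 phenotype classes has df = 2 − 1 = 1.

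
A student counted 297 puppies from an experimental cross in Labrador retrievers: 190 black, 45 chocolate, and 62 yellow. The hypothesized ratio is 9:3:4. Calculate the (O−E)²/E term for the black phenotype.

The 9:3:4 ratio has 16 parts, so with N = 297 the expected counts are:
  black: 297 × 9/16 = 167.0625
  chocolate: 297 × 3/16 = 55.6875
  yellow: 297 × 4/16 = 74.25
Contribution of black: (190 − 167.0625)² / 167.0625 = 3.1493

3.149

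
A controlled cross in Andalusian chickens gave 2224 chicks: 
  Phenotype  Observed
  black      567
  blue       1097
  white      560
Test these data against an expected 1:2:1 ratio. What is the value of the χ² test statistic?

0.449

Total ratio parts = 4. Expected numbers out of 2224:
  black: 2224 × 1/4 = 556
  blue: 2224 × 2/4 = 1112
  white: 2224 × 1/4 = 556
χ² = Σ (O − E)² / E
  black: (567 − 556)² / 556 = 0.2176
  blue: (1097 − 1112)² / 1112 = 0.2023
  white: (560 − 556)² / 556 = 0.0288
χ² = 0.2176 + 0.2023 + 0.0288 = 0.4487 ≈ 0.449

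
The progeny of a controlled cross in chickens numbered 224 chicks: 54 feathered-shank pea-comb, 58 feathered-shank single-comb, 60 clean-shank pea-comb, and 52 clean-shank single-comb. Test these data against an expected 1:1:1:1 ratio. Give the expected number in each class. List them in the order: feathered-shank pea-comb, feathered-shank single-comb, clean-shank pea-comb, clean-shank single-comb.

Expected counts for N = 224 under a 1:1:1:1 ratio (total parts = 4):
  feathered-shank pea-comb: 224 × 1/4 = 56
  feathered-shank single-comb: 224 × 1/4 = 56
  clean-shank pea-comb: 224 × 1/4 = 56
  clean-shank single-comb: 224 × 1/4 = 56

56, 56, 56, 56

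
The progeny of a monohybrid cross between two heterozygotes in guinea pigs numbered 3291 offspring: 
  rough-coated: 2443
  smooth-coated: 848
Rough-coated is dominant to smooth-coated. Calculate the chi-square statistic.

1.033

For a monohybrid cross between heterozygotes with complete dominance, the expected phenotypic ratio is 3:1.
Under the 3:1 hypothesis (Σ ratio = 4, N = 3291):
  rough-coated: 3291 × 3/4 = 2468.25
  smooth-coated: 3291 × 1/4 = 822.75
χ² = Σ (O − E)² / E
  rough-coated: (2443 − 2468.25)² / 2468.25 = 0.2583
  smooth-coated: (848 − 822.75)² / 822.75 = 0.7749
χ² = 0.2583 + 0.7749 = 1.0332 ≈ 1.033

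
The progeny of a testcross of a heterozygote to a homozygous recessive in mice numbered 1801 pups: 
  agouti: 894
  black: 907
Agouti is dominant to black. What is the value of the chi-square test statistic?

0.094

A testcross of a heterozygote (Aa × aa) gives a 1:1 phenotypic ratio.
The 1:1 ratio has 2 parts, so with N = 1801 the expected counts are:
  agouti: 1801 × 1/2 = 900.5
  black: 1801 × 1/2 = 900.5
χ² = Σ (O − E)² / E
  agouti: (894 − 900.5)² / 900.5 = 0.0469
  black: (907 − 900.5)² / 900.5 = 0.0469
χ² = 0.0469 + 0.0469 = 0.0938 ≈ 0.094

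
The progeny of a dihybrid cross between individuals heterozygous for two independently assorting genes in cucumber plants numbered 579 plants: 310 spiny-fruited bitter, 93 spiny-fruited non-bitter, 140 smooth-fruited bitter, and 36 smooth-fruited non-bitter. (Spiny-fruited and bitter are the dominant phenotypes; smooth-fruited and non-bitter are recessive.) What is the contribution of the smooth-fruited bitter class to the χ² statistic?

9.104

A dihybrid F₂ with independent assortment and complete dominance at both loci gives a 9:3:3:1 phenotypic ratio.
The 9:3:3:1 ratio has 16 parts, so with N = 579 the expected counts are:
  spiny-fruited bitter: 579 × 9/16 = 325.6875
  spiny-fruited non-bitter: 579 × 3/16 = 108.5625
  smooth-fruited bitter: 579 × 3/16 = 108.5625
  smooth-fruited non-bitter: 579 × 1/16 = 36.1875
Contribution of smooth-fruited bitter: (140 − 108.5625)² / 108.5625 = 9.1037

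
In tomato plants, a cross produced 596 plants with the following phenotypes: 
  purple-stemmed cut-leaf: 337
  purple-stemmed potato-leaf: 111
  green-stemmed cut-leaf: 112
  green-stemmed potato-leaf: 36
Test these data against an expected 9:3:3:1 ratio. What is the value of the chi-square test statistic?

0.057

The 9:3:3:1 ratio has 16 parts, so with N = 596 the expected counts are:
  purple-stemmed cut-leaf: 596 × 9/16 = 335.25
  purple-stemmed potato-leaf: 596 × 3/16 = 111.75
  green-stemmed cut-leaf: 596 × 3/16 = 111.75
  green-stemmed potato-leaf: 596 × 1/16 = 37.25
χ² = Σ (O − E)² / E
  purple-stemmed cut-leaf: (337 − 335.25)² / 335.25 = 0.0091
  purple-stemmed potato-leaf: (111 − 111.75)² / 111.75 = 0.0050
  green-stemmed cut-leaf: (112 − 111.75)² / 111.75 = 0.0006
  green-stemmed potato-leaf: (36 − 37.25)² / 37.25 = 0.0419
χ² = 0.0091 + 0.0050 + 0.0006 + 0.0419 = 0.0566 ≈ 0.057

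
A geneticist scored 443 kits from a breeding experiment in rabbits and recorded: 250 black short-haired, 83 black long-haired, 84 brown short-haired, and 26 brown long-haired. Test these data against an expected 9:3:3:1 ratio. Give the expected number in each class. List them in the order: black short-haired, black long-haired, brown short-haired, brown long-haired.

249.1875, 83.0625, 83.0625, 27.6875

Total ratio parts = 16. Expected numbers out of 443:
  black short-haired: 443 × 9/16 = 249.1875
  black long-haired: 443 × 3/16 = 83.0625
  brown short-haired: 443 × 3/16 = 83.0625
  brown long-haired: 443 × 1/16 = 27.6875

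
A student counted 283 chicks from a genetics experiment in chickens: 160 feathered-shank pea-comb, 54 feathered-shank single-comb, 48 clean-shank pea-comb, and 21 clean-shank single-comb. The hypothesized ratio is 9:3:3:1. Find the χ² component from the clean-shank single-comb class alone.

0.620

Total ratio parts = 16. Expected numbers out of 283:
  feathered-shank pea-comb: 283 × 9/16 = 159.1875
  feathered-shank single-comb: 283 × 3/16 = 53.0625
  clean-shank pea-comb: 283 × 3/16 = 53.0625
  clean-shank single-comb: 283 × 1/16 = 17.6875
Contribution of clean-shank single-comb: (21 − 17.6875)² / 17.6875 = 0.6204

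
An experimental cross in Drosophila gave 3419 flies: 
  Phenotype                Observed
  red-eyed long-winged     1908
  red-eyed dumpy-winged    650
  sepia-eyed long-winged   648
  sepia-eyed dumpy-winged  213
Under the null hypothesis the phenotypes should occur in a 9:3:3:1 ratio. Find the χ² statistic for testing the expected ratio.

Under the 9:3:3:1 hypothesis (Σ ratio = 16, N = 3419):
  red-eyed long-winged: 3419 × 9/16 = 1923.1875
  red-eyed dumpy-winged: 3419 × 3/16 = 641.0625
  sepia-eyed long-winged: 3419 × 3/16 = 641.0625
  sepia-eyed dumpy-winged: 3419 × 1/16 = 213.6875
χ² = Σ (O − E)² / E
  red-eyed long-winged: (1908 − 1923.1875)² / 1923.1875 = 0.1199
  red-eyed dumpy-winged: (650 − 641.0625)² / 641.0625 = 0.1246
  sepia-eyed long-winged: (648 − 641.0625)² / 641.0625 = 0.0751
  sepia-eyed dumpy-winged: (213 − 213.6875)² / 213.6875 = 0.0022
χ² = 0.1199 + 0.1246 + 0.0751 + 0.0022 = 0.3218 ≈ 0.322

0.322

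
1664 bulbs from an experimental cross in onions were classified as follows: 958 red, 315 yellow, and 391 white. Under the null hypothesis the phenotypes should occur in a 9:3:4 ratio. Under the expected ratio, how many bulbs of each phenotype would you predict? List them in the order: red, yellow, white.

Total ratio parts = 16. Expected numbers out of 1664:
  red: 1664 × 9/16 = 936
  yellow: 1664 × 3/16 = 312
  white: 1664 × 4/16 = 416

936, 312, 416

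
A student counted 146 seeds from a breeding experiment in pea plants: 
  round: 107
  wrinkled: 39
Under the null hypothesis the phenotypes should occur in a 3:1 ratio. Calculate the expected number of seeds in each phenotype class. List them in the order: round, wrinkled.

109.5, 36.5

The 3:1 ratio has 4 parts, so with N = 146 the expected counts are:
  round: 146 × 3/4 = 109.5
  wrinkled: 146 × 1/4 = 36.5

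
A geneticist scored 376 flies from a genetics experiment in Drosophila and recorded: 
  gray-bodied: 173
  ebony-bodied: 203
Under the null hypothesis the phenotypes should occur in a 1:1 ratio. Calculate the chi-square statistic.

The 1:1 ratio has 2 parts, so with N = 376 the expected counts are:
  gray-bodied: 376 × 1/2 = 188
  ebony-bodied: 376 × 1/2 = 188
χ² = Σ (O − E)² / E
  gray-bodied: (173 − 188)² / 188 = 1.1968
  ebony-bodied: (203 − 188)² / 188 = 1.1968
χ² = 1.1968 + 1.1968 = 2.3936 ≈ 2.394

2.394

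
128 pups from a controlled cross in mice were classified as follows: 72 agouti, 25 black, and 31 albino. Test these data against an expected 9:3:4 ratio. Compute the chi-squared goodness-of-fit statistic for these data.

0.073

Under the 9:3:4 hypothesis (Σ ratio = 16, N = 128):
  agouti: 128 × 9/16 = 72
  black: 128 × 3/16 = 24
  albino: 128 × 4/16 = 32
χ² = Σ (O − E)² / E
  agouti: (72 − 72)² / 72 = 0.0000
  black: (25 − 24)² / 24 = 0.0417
  albino: (31 − 32)² / 32 = 0.0312
χ² = 0.0000 + 0.0417 + 0.0312 = 0.0729 ≈ 0.073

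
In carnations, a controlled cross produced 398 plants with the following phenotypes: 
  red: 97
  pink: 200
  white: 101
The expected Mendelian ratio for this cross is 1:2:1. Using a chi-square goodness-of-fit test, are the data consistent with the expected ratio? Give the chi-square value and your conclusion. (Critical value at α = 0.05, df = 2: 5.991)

Total ratio parts = 4. Expected numbers out of 398:
  red: 398 × 1/4 = 99.5
  pink: 398 × 2/4 = 199
  white: 398 × 1/4 = 99.5
χ² = Σ (O − E)² / E
  red: (97 − 99.5)² / 99.5 = 0.0628
  pink: (200 − 199)² / 199 = 0.0050
  white: (101 − 99.5)² / 99.5 = 0.0226
χ² = 0.0628 + 0.0050 + 0.0226 = 0.0904 ≈ 0.090
Degrees of freedom = 3 − 1 = 2; critical value at α = 0.05 is 5.991.
Since 0.090 < 5.991, we fail to reject the null hypothesis — the data are consistent with the 1:2:1 ratio.

0.090; consistent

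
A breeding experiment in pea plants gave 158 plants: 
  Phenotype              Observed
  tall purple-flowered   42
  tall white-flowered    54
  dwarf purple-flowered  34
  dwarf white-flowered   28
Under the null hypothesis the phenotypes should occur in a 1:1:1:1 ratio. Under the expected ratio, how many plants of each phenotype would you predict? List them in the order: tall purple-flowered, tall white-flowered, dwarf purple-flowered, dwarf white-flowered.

39.5, 39.5, 39.5, 39.5

Total ratio parts = 4. Expected numbers out of 158:
  tall purple-flowered: 158 × 1/4 = 39.5
  tall white-flowered: 158 × 1/4 = 39.5
  dwarf purple-flowered: 158 × 1/4 = 39.5
  dwarf white-flowered: 158 × 1/4 = 39.5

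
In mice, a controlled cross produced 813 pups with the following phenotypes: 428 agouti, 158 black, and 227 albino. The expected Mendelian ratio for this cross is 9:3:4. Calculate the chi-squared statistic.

Total ratio parts = 16. Expected numbers out of 813:
  agouti: 813 × 9/16 = 457.3125
  black: 813 × 3/16 = 152.4375
  albino: 813 × 4/16 = 203.25
χ² = Σ (O − E)² / E
  agouti: (428 − 457.3125)² / 457.3125 = 1.8789
  black: (158 − 152.4375)² / 152.4375 = 0.2030
  albino: (227 − 203.25)² / 203.25 = 2.7752
χ² = 1.8789 + 0.2030 + 2.7752 = 4.8571 ≈ 4.857

4.857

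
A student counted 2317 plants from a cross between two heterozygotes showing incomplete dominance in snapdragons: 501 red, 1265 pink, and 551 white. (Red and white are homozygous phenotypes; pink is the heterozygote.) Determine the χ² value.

With incomplete dominance, a heterozygote × heterozygote cross gives a 1:2:1 phenotypic ratio.
Under the 1:2:1 hypothesis (Σ ratio = 4, N = 2317):
  red: 2317 × 1/4 = 579.25
  pink: 2317 × 2/4 = 1158.5
  white: 2317 × 1/4 = 579.25
χ² = Σ (O − E)² / E
  red: (501 − 579.25)² / 579.25 = 10.5707
  pink: (1265 − 1158.5)² / 1158.5 = 9.7905
  white: (551 − 579.25)² / 579.25 = 1.3778
χ² = 10.5707 + 9.7905 + 1.3778 = 21.739

21.739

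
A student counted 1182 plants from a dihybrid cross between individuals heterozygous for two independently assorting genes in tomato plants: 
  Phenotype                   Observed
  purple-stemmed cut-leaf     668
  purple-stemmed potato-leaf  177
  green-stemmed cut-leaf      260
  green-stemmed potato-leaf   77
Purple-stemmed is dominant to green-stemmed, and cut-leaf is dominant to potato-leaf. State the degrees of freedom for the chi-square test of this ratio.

A dihybrid F₂ with independent assortment and complete dominance at both loci gives a 9:3:3:1 phenotypic ratio.
A goodness-of-fit test with 4 phenotype classes has df = 4 − 1 = 3.

3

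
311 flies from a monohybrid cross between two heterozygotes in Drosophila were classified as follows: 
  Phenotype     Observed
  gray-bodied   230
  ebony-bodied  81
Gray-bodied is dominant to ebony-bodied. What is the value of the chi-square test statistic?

0.181

For a monohybrid cross between heterozygotes with complete dominance, the expected phenotypic ratio is 3:1.
The 3:1 ratio has 4 parts, so with N = 311 the expected counts are:
  gray-bodied: 311 × 3/4 = 233.25
  ebony-bodied: 311 × 1/4 = 77.75
χ² = Σ (O − E)² / E
  gray-bodied: (230 − 233.25)² / 233.25 = 0.0453
  ebony-bodied: (81 − 77.75)² / 77.75 = 0.1359
χ² = 0.0453 + 0.1359 = 0.1812 ≈ 0.181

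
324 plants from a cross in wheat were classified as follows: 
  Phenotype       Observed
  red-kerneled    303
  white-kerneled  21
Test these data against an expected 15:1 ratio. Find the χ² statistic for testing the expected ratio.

0.030

Under the 15:1 hypothesis (Σ ratio = 16, N = 324):
  red-kerneled: 324 × 15/16 = 303.75
  white-kerneled: 324 × 1/16 = 20.25
χ² = Σ (O − E)² / E
  red-kerneled: (303 − 303.75)² / 303.75 = 0.0019
  white-kerneled: (21 − 20.25)² / 20.25 = 0.0278
χ² = 0.0019 + 0.0278 = 0.0297 ≈ 0.030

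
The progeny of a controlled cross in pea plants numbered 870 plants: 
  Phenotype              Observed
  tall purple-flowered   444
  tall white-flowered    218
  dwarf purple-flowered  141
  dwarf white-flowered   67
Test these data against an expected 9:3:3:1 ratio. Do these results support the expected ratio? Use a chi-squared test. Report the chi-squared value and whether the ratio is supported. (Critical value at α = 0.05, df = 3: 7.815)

Under the 9:3:3:1 hypothesis (Σ ratio = 16, N = 870):
  tall purple-flowered: 870 × 9/16 = 489.375
  tall white-flowered: 870 × 3/16 = 163.125
  dwarf purple-flowered: 870 × 3/16 = 163.125
  dwarf white-flowered: 870 × 1/16 = 54.375
χ² = Σ (O − E)² / E
  tall purple-flowered: (444 − 489.375)² / 489.375 = 4.2072
  tall white-flowered: (218 − 163.125)² / 163.125 = 18.4599
  dwarf purple-flowered: (141 − 163.125)² / 163.125 = 3.0009
  dwarf white-flowered: (67 − 54.375)² / 54.375 = 2.9313
χ² = 4.2072 + 18.4599 + 3.0009 + 2.9313 = 28.5993 ≈ 28.599
Degrees of freedom = 4 − 1 = 3; critical value at α = 0.05 is 7.815.
Since 28.599 > 7.815, we reject the null hypothesis — the data do not fit the 9:3:3:1 ratio.

28.599; not consistent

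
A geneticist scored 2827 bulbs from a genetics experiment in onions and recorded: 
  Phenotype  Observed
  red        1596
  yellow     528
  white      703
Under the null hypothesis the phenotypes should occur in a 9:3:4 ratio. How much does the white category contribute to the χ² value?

The 9:3:4 ratio has 16 parts, so with N = 2827 the expected counts are:
  red: 2827 × 9/16 = 1590.1875
  yellow: 2827 × 3/16 = 530.0625
  white: 2827 × 4/16 = 706.75
Contribution of white: (703 − 706.75)² / 706.75 = 0.0199

0.020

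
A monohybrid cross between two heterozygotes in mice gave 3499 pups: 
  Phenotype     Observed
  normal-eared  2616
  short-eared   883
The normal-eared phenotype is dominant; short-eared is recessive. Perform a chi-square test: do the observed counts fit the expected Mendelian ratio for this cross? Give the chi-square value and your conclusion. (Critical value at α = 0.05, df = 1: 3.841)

For a monohybrid cross between heterozygotes with complete dominance, the expected phenotypic ratio is 3:1.
Expected counts for N = 3499 under a 3:1 ratio (total parts = 4):
  normal-eared: 3499 × 3/4 = 2624.25
  short-eared: 3499 × 1/4 = 874.75
χ² = Σ (O − E)² / E
  normal-eared: (2616 − 2624.25)² / 2624.25 = 0.0259
  short-eared: (883 − 874.75)² / 874.75 = 0.0778
χ² = 0.0259 + 0.0778 = 0.1037 ≈ 0.104
Degrees of freedom = 2 − 1 = 1; critical value at α = 0.05 is 3.841.
Since 0.104 < 3.841, we fail to reject the null hypothesis — the data are consistent with the 3:1 ratio.

0.104; consistent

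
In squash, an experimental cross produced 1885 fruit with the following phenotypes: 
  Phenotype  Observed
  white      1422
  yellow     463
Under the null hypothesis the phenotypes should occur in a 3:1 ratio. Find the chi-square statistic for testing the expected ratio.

The 3:1 ratio has 4 parts, so with N = 1885 the expected counts are:
  white: 1885 × 3/4 = 1413.75
  yellow: 1885 × 1/4 = 471.25
χ² = Σ (O − E)² / E
  white: (1422 − 1413.75)² / 1413.75 = 0.0481
  yellow: (463 − 471.25)² / 471.25 = 0.1444
χ² = 0.0481 + 0.1444 = 0.1925 ≈ 0.193

0.193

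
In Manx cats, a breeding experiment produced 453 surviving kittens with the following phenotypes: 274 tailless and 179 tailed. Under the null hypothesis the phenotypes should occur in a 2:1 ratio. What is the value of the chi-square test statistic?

7.788

The 2:1 ratio has 3 parts, so with N = 453 the expected counts are:
  tailless: 453 × 2/3 = 302
  tailed: 453 × 1/3 = 151
χ² = Σ (O − E)² / E
  tailless: (274 − 302)² / 302 = 2.5960
  tailed: (179 − 151)² / 151 = 5.1921
χ² = 2.5960 + 5.1921 = 7.7881 ≈ 7.788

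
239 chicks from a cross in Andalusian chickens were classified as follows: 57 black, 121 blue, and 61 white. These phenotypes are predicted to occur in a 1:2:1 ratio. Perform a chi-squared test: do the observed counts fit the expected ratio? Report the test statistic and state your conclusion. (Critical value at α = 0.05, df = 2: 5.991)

0.172; consistent

Expected counts for N = 239 under a 1:2:1 ratio (total parts = 4):
  black: 239 × 1/4 = 59.75
  blue: 239 × 2/4 = 119.5
  white: 239 × 1/4 = 59.75
χ² = Σ (O − E)² / E
  black: (57 − 59.75)² / 59.75 = 0.1266
  blue: (121 − 119.5)² / 119.5 = 0.0188
  white: (61 − 59.75)² / 59.75 = 0.0262
χ² = 0.1266 + 0.0188 + 0.0262 = 0.1716 ≈ 0.172
Degrees of freedom = 3 − 1 = 2; critical value at α = 0.05 is 5.991.
Since 0.172 < 5.991, we fail to reject the null hypothesis — the data are consistent with the 1:2:1 ratio.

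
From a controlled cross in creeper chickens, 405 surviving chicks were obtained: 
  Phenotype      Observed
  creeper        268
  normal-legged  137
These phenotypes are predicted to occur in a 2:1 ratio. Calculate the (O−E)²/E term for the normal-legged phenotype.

The 2:1 ratio has 3 parts, so with N = 405 the expected counts are:
  creeper: 405 × 2/3 = 270
  normal-legged: 405 × 1/3 = 135
Contribution of normal-legged: (137 − 135)² / 135 = 0.0296

0.030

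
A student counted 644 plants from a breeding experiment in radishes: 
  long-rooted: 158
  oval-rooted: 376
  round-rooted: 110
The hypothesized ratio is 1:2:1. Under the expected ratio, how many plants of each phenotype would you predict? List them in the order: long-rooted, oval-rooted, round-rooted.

161, 322, 161

Expected counts for N = 644 under a 1:2:1 ratio (total parts = 4):
  long-rooted: 644 × 1/4 = 161
  oval-rooted: 644 × 2/4 = 322
  round-rooted: 644 × 1/4 = 161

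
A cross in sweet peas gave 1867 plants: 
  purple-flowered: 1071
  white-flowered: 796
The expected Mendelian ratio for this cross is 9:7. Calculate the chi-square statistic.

0.943

Under the 9:7 hypothesis (Σ ratio = 16, N = 1867):
  purple-flowered: 1867 × 9/16 = 1050.1875
  white-flowered: 1867 × 7/16 = 816.8125
χ² = Σ (O − E)² / E
  purple-flowered: (1071 − 1050.1875)² / 1050.1875 = 0.4125
  white-flowered: (796 − 816.8125)² / 816.8125 = 0.5303
χ² = 0.4125 + 0.5303 = 0.9428 ≈ 0.943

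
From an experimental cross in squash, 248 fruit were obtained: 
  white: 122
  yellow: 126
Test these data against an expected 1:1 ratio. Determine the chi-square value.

0.065

Expected counts for N = 248 under a 1:1 ratio (total parts = 2):
  white: 248 × 1/2 = 124
  yellow: 248 × 1/2 = 124
χ² = Σ (O − E)² / E
  white: (122 − 124)² / 124 = 0.0323
  yellow: (126 − 124)² / 124 = 0.0323
χ² = 0.0323 + 0.0323 = 0.0646 ≈ 0.065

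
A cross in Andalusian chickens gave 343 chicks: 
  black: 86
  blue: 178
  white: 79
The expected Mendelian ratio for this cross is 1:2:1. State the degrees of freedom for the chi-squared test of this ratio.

A goodness-of-fit test with 3 phenotype classes has df = 3 − 1 = 2.

2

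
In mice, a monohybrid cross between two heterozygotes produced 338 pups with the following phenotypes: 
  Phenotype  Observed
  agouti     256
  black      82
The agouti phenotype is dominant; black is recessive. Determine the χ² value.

For a monohybrid cross between heterozygotes with complete dominance, the expected phenotypic ratio is 3:1.
Under the 3:1 hypothesis (Σ ratio = 4, N = 338):
  agouti: 338 × 3/4 = 253.5
  black: 338 × 1/4 = 84.5
χ² = Σ (O − E)² / E
  agouti: (256 − 253.5)² / 253.5 = 0.0247
  black: (82 − 84.5)² / 84.5 = 0.0740
χ² = 0.0247 + 0.0740 = 0.0987 ≈ 0.099

0.099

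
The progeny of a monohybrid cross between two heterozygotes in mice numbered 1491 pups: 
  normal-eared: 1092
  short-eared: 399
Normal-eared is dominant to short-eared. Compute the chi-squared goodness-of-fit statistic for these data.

For a monohybrid cross between heterozygotes with complete dominance, the expected phenotypic ratio is 3:1.
Under the 3:1 hypothesis (Σ ratio = 4, N = 1491):
  normal-eared: 1491 × 3/4 = 1118.25
  short-eared: 1491 × 1/4 = 372.75
χ² = Σ (O − E)² / E
  normal-eared: (1092 − 1118.25)² / 1118.25 = 0.6162
  short-eared: (399 − 372.75)² / 372.75 = 1.8486
χ² = 0.6162 + 1.8486 = 2.4648 ≈ 2.465

2.465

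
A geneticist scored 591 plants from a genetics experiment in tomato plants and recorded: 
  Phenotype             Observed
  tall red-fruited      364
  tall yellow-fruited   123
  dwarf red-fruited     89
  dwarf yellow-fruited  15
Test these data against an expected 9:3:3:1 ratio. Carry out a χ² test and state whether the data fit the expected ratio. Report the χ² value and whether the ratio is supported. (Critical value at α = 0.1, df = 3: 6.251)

The 9:3:3:1 ratio has 16 parts, so with N = 591 the expected counts are:
  tall red-fruited: 591 × 9/16 = 332.4375
  tall yellow-fruited: 591 × 3/16 = 110.8125
  dwarf red-fruited: 591 × 3/16 = 110.8125
  dwarf yellow-fruited: 591 × 1/16 = 36.9375
χ² = Σ (O − E)² / E
  tall red-fruited: (364 − 332.4375)² / 332.4375 = 2.9966
  tall yellow-fruited: (123 − 110.8125)² / 110.8125 = 1.3404
  dwarf red-fruited: (89 − 110.8125)² / 110.8125 = 4.2936
  dwarf yellow-fruited: (15 − 36.9375)² / 36.9375 = 13.0289
χ² = 2.9966 + 1.3404 + 4.2936 + 13.0289 = 21.6595 ≈ 21.660
Degrees of freedom = 4 − 1 = 3; critical value at α = 0.1 is 6.251.
Since 21.660 > 6.251, we reject the null hypothesis — the data do not fit the 9:3:3:1 ratio.

21.660; not consistent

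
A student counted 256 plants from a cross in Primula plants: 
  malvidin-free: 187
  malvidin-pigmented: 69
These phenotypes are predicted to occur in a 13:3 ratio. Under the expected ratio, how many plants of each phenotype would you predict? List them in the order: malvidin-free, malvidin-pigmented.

208, 48

The 13:3 ratio has 16 parts, so with N = 256 the expected counts are:
  malvidin-free: 256 × 13/16 = 208
  malvidin-pigmented: 256 × 3/16 = 48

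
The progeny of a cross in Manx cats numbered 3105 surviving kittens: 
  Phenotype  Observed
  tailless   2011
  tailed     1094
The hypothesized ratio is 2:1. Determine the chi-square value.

Under the 2:1 hypothesis (Σ ratio = 3, N = 3105):
  tailless: 3105 × 2/3 = 2070
  tailed: 3105 × 1/3 = 1035
χ² = Σ (O − E)² / E
  tailless: (2011 − 2070)² / 2070 = 1.6816
  tailed: (1094 − 1035)² / 1035 = 3.3633
χ² = 1.6816 + 3.3633 = 5.0449 ≈ 5.045

5.045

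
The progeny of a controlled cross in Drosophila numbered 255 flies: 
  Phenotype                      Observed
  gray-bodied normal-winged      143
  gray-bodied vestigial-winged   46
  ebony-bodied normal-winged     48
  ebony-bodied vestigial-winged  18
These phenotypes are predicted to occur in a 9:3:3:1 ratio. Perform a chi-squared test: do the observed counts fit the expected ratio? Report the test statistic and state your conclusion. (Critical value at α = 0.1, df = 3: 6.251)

0.338; consistent

Total ratio parts = 16. Expected numbers out of 255:
  gray-bodied normal-winged: 255 × 9/16 = 143.4375
  gray-bodied vestigial-winged: 255 × 3/16 = 47.8125
  ebony-bodied normal-winged: 255 × 3/16 = 47.8125
  ebony-bodied vestigial-winged: 255 × 1/16 = 15.9375
χ² = Σ (O − E)² / E
  gray-bodied normal-winged: (143 − 143.4375)² / 143.4375 = 0.0013
  gray-bodied vestigial-winged: (46 − 47.8125)² / 47.8125 = 0.0687
  ebony-bodied normal-winged: (48 − 47.8125)² / 47.8125 = 0.0007
  ebony-bodied vestigial-winged: (18 − 15.9375)² / 15.9375 = 0.2669
χ² = 0.0013 + 0.0687 + 0.0007 + 0.2669 = 0.3376 ≈ 0.338
Degrees of freedom = 4 − 1 = 3; critical value at α = 0.1 is 6.251.
Since 0.338 < 6.251, we fail to reject the null hypothesis — the data are consistent with the 9:3:3:1 ratio.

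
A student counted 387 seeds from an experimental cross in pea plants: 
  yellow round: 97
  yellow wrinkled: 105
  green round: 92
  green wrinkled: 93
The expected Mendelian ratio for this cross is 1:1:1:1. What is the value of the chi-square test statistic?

1.083

Expected counts for N = 387 under a 1:1:1:1 ratio (total parts = 4):
  yellow round: 387 × 1/4 = 96.75
  yellow wrinkled: 387 × 1/4 = 96.75
  green round: 387 × 1/4 = 96.75
  green wrinkled: 387 × 1/4 = 96.75
χ² = Σ (O − E)² / E
  yellow round: (97 − 96.75)² / 96.75 = 0.0006
  yellow wrinkled: (105 − 96.75)² / 96.75 = 0.7035
  green round: (92 − 96.75)² / 96.75 = 0.2332
  green wrinkled: (93 − 96.75)² / 96.75 = 0.1453
χ² = 0.0006 + 0.7035 + 0.2332 + 0.1453 = 1.0826 ≈ 1.083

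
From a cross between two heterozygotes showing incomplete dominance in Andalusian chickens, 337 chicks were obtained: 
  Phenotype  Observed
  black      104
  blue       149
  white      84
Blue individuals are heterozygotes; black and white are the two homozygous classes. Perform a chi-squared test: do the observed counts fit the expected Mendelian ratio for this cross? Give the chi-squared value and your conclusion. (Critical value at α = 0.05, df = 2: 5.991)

With incomplete dominance, a heterozygote × heterozygote cross gives a 1:2:1 phenotypic ratio.
The 1:2:1 ratio has 4 parts, so with N = 337 the expected counts are:
  black: 337 × 1/4 = 84.25
  blue: 337 × 2/4 = 168.5
  white: 337 × 1/4 = 84.25
χ² = Σ (O − E)² / E
  black: (104 − 84.25)² / 84.25 = 4.6298
  blue: (149 − 168.5)² / 168.5 = 2.2567
  white: (84 − 84.25)² / 84.25 = 0.0007
χ² = 4.6298 + 2.2567 + 0.0007 = 6.8872 ≈ 6.887
Degrees of freedom = 3 − 1 = 2; critical value at α = 0.05 is 5.991.
Since 6.887 > 5.991, we reject the null hypothesis — the data do not fit the 1:2:1 ratio.

6.887; not consistent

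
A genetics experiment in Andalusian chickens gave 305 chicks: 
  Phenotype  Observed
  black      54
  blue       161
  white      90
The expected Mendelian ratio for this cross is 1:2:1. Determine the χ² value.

The 1:2:1 ratio has 4 parts, so with N = 305 the expected counts are:
  black: 305 × 1/4 = 76.25
  blue: 305 × 2/4 = 152.5
  white: 305 × 1/4 = 76.25
χ² = Σ (O − E)² / E
  black: (54 − 76.25)² / 76.25 = 6.4926
  blue: (161 − 152.5)² / 152.5 = 0.4738
  white: (90 − 76.25)² / 76.25 = 2.4795
χ² = 6.4926 + 0.4738 + 2.4795 = 9.4459 ≈ 9.446

9.446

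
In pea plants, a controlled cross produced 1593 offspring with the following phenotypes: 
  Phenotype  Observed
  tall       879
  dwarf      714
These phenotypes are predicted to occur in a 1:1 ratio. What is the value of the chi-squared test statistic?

17.090

Total ratio parts = 2. Expected numbers out of 1593:
  tall: 1593 × 1/2 = 796.5
  dwarf: 1593 × 1/2 = 796.5
χ² = Σ (O − E)² / E
  tall: (879 − 796.5)² / 796.5 = 8.5452
  dwarf: (714 − 796.5)² / 796.5 = 8.5452
χ² = 8.5452 + 8.5452 = 17.0904 ≈ 17.090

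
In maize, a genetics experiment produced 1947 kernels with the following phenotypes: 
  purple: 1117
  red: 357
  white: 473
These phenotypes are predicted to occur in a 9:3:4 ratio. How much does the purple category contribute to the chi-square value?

0.434

Under the 9:3:4 hypothesis (Σ ratio = 16, N = 1947):
  purple: 1947 × 9/16 = 1095.1875
  red: 1947 × 3/16 = 365.0625
  white: 1947 × 4/16 = 486.75
Contribution of purple: (1117 − 1095.1875)² / 1095.1875 = 0.4344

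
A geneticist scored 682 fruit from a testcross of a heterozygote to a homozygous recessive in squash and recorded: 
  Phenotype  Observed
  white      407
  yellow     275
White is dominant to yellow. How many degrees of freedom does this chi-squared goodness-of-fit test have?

A testcross of a heterozygote (Aa × aa) gives a 1:1 phenotypic ratio.
A goodness-of-fit test with 2 phenotype classes has df = 2 − 1 = 1.

1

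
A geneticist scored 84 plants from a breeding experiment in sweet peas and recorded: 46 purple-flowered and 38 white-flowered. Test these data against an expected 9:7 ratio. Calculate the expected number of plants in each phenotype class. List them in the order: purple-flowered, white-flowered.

Expected counts for N = 84 under a 9:7 ratio (total parts = 16):
  purple-flowered: 84 × 9/16 = 47.25
  white-flowered: 84 × 7/16 = 36.75

47.25, 36.75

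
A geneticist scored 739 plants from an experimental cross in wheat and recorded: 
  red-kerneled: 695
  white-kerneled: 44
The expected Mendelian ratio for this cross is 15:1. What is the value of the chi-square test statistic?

0.111

The 15:1 ratio has 16 parts, so with N = 739 the expected counts are:
  red-kerneled: 739 × 15/16 = 692.8125
  white-kerneled: 739 × 1/16 = 46.1875
χ² = Σ (O − E)² / E
  red-kerneled: (695 − 692.8125)² / 692.8125 = 0.0069
  white-kerneled: (44 − 46.1875)² / 46.1875 = 0.1036
χ² = 0.0069 + 0.1036 = 0.1105 ≈ 0.111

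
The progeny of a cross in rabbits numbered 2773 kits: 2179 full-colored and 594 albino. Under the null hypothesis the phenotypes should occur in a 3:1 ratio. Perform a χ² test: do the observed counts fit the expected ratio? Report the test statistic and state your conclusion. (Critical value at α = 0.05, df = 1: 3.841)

Expected counts for N = 2773 under a 3:1 ratio (total parts = 4):
  full-colored: 2773 × 3/4 = 2079.75
  albino: 2773 × 1/4 = 693.25
χ² = Σ (O − E)² / E
  full-colored: (2179 − 2079.75)² / 2079.75 = 4.7364
  albino: (594 − 693.25)² / 693.25 = 14.2092
χ² = 4.7364 + 14.2092 = 18.9456 ≈ 18.946
Degrees of freedom = 2 − 1 = 1; critical value at α = 0.05 is 3.841.
Since 18.946 > 3.841, we reject the null hypothesis — the data do not fit the 3:1 ratio.

18.946; not consistent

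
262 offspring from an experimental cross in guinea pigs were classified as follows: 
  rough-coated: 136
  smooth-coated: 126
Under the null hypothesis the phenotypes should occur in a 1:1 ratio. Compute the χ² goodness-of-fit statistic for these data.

Total ratio parts = 2. Expected numbers out of 262:
  rough-coated: 262 × 1/2 = 131
  smooth-coated: 262 × 1/2 = 131
χ² = Σ (O − E)² / E
  rough-coated: (136 − 131)² / 131 = 0.1908
  smooth-coated: (126 − 131)² / 131 = 0.1908
χ² = 0.1908 + 0.1908 = 0.3816 ≈ 0.382

0.382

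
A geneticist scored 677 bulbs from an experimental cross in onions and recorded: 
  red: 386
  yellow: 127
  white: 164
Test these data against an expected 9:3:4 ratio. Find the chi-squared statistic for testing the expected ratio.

Total ratio parts = 16. Expected numbers out of 677:
  red: 677 × 9/16 = 380.8125
  yellow: 677 × 3/16 = 126.9375
  white: 677 × 4/16 = 169.25
χ² = Σ (O − E)² / E
  red: (386 − 380.8125)² / 380.8125 = 0.0707
  yellow: (127 − 126.9375)² / 126.9375 = 0.0000
  white: (164 − 169.25)² / 169.25 = 0.1629
χ² = 0.0707 + 0.0000 + 0.1629 = 0.2336 ≈ 0.234

0.234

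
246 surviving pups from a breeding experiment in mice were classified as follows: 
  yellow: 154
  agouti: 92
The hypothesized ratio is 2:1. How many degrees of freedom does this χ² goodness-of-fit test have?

1

A goodness-of-fit test with 2 phenotype classes has df = 2 − 1 = 1.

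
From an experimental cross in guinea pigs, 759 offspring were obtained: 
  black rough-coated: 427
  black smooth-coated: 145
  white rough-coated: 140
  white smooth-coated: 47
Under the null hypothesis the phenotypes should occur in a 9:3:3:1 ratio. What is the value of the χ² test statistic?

Total ratio parts = 16. Expected numbers out of 759:
  black rough-coated: 759 × 9/16 = 426.9375
  black smooth-coated: 759 × 3/16 = 142.3125
  white rough-coated: 759 × 3/16 = 142.3125
  white smooth-coated: 759 × 1/16 = 47.4375
χ² = Σ (O − E)² / E
  black rough-coated: (427 − 426.9375)² / 426.9375 = 0.0000
  black smooth-coated: (145 − 142.3125)² / 142.3125 = 0.0508
  white rough-coated: (140 − 142.3125)² / 142.3125 = 0.0376
  white smooth-coated: (47 − 47.4375)² / 47.4375 = 0.0040
χ² = 0.0000 + 0.0508 + 0.0376 + 0.0040 = 0.0924 ≈ 0.092

0.092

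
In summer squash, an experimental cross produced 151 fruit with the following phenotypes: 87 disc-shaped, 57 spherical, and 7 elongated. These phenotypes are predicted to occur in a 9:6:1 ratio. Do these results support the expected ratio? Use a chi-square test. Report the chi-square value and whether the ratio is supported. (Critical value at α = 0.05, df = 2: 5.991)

Total ratio parts = 16. Expected numbers out of 151:
  disc-shaped: 151 × 9/16 = 84.9375
  spherical: 151 × 6/16 = 56.625
  elongated: 151 × 1/16 = 9.4375
χ² = Σ (O − E)² / E
  disc-shaped: (87 − 84.9375)² / 84.9375 = 0.0501
  spherical: (57 − 56.625)² / 56.625 = 0.0025
  elongated: (7 − 9.4375)² / 9.4375 = 0.6296
χ² = 0.0501 + 0.0025 + 0.6296 = 0.6822 ≈ 0.682
Degrees of freedom = 3 − 1 = 2; critical value at α = 0.05 is 5.991.
Since 0.682 < 5.991, we fail to reject the null hypothesis — the data are consistent with the 9:6:1 ratio.

0.682; consistent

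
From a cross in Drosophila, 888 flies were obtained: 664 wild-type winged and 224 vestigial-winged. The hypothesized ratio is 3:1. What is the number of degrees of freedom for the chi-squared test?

1

A goodness-of-fit test with 2 phenotype classes has df = 2 − 1 = 1.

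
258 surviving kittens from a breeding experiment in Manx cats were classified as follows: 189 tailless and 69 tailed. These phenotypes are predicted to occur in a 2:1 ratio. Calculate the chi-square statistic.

The 2:1 ratio has 3 parts, so with N = 258 the expected counts are:
  tailless: 258 × 2/3 = 172
  tailed: 258 × 1/3 = 86
χ² = Σ (O − E)² / E
  tailless: (189 − 172)² / 172 = 1.6802
  tailed: (69 − 86)² / 86 = 3.3605
χ² = 1.6802 + 3.3605 = 5.0407 ≈ 5.041

5.041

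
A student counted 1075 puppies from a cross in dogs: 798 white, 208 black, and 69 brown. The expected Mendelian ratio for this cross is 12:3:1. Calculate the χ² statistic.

Expected counts for N = 1075 under a 12:3:1 ratio (total parts = 16):
  white: 1075 × 12/16 = 806.25
  black: 1075 × 3/16 = 201.5625
  brown: 1075 × 1/16 = 67.1875
χ² = Σ (O − E)² / E
  white: (798 − 806.25)² / 806.25 = 0.0844
  black: (208 − 201.5625)² / 201.5625 = 0.2056
  brown: (69 − 67.1875)² / 67.1875 = 0.0489
χ² = 0.0844 + 0.2056 + 0.0489 = 0.3389 ≈ 0.339

0.339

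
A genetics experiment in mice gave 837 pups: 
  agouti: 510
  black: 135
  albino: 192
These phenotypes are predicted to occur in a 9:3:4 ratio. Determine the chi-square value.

Under the 9:3:4 hypothesis (Σ ratio = 16, N = 837):
  agouti: 837 × 9/16 = 470.8125
  black: 837 × 3/16 = 156.9375
  albino: 837 × 4/16 = 209.25
χ² = Σ (O − E)² / E
  agouti: (510 − 470.8125)² / 470.8125 = 3.2617
  black: (135 − 156.9375)² / 156.9375 = 3.0665
  albino: (192 − 209.25)² / 209.25 = 1.4220
χ² = 3.2617 + 3.0665 + 1.4220 = 7.7502 ≈ 7.750

7.750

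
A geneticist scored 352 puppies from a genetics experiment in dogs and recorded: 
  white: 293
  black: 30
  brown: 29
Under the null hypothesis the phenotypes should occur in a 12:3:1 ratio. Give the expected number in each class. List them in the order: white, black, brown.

Under the 12:3:1 hypothesis (Σ ratio = 16, N = 352):
  white: 352 × 12/16 = 264
  black: 352 × 3/16 = 66
  brown: 352 × 1/16 = 22

264, 66, 22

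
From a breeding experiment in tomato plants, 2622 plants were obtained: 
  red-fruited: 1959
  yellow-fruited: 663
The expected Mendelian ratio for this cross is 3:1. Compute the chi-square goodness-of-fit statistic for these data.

0.114

Under the 3:1 hypothesis (Σ ratio = 4, N = 2622):
  red-fruited: 2622 × 3/4 = 1966.5
  yellow-fruited: 2622 × 1/4 = 655.5
χ² = Σ (O − E)² / E
  red-fruited: (1959 − 1966.5)² / 1966.5 = 0.0286
  yellow-fruited: (663 − 655.5)² / 655.5 = 0.0858
χ² = 0.0286 + 0.0858 = 0.1144 ≈ 0.114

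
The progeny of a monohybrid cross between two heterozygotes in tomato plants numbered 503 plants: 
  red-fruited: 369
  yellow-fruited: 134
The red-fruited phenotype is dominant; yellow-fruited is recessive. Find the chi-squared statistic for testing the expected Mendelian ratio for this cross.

0.722

For a monohybrid cross between heterozygotes with complete dominance, the expected phenotypic ratio is 3:1.
The 3:1 ratio has 4 parts, so with N = 503 the expected counts are:
  red-fruited: 503 × 3/4 = 377.25
  yellow-fruited: 503 × 1/4 = 125.75
χ² = Σ (O − E)² / E
  red-fruited: (369 − 377.25)² / 377.25 = 0.1804
  yellow-fruited: (134 − 125.75)² / 125.75 = 0.5413
χ² = 0.1804 + 0.5413 = 0.7217 ≈ 0.722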